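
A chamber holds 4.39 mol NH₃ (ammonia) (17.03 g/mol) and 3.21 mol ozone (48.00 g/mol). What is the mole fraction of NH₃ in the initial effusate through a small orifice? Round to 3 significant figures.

Rate_i ∝ x_i/√M_i (Graham's law weighted by mole fraction), so the effusate composition follows n_i/√M_i.
So x_NH₃ in the escaping gas = (n_NH₃/√M_NH₃) / Σ(n_i/√M_i)
= (4.39/√17.03) / (4.39/√17.03 + 3.21/√48.00) = 1.064/(1.064 + 0.4633) = 0.697.

0.697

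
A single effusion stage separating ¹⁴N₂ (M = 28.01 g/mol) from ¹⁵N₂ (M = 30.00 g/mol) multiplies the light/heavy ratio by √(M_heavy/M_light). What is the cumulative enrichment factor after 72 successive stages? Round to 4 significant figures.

The single-stage factor is √(M_heavy/M_light), so 72 stages give [√(30.00/28.01)]^72 = (30.00/28.01)^(72/2).
= 1.07105^36 = 11.83.

11.83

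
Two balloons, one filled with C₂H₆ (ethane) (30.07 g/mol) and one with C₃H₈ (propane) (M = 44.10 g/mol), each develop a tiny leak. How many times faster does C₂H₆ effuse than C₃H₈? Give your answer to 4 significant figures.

By Graham's law, rate_C₂H₆/rate_C₃H₈ = √(M_C₃H₈/M_C₂H₆) = √(44.10/30.07) = √1.467 = 1.211.

1.211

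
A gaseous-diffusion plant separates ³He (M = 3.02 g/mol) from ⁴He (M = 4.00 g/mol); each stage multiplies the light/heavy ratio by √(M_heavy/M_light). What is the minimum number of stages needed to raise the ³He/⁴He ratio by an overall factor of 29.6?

25

Per stage α = (4.00/3.02)^(1/2) = 1.32450^0.5, giving ln α = 0.1405.
Need α^N ≥ 29.6 ⇒ N ≥ ln(29.6) / ln α = 3.388 / 0.1405 = 24.11.
So at least 25 stages are needed.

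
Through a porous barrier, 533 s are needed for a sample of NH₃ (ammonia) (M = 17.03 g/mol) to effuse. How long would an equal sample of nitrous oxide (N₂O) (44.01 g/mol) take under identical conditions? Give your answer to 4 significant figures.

Since effusion rate ∝ 1/√M, t_N₂O/t_NH₃ = √(M_N₂O/M_NH₃) = √(44.01/17.03) = √2.584 = 1.608.
So the time for N₂O is 533 × 1.608 = 856.8 s.

856.8 s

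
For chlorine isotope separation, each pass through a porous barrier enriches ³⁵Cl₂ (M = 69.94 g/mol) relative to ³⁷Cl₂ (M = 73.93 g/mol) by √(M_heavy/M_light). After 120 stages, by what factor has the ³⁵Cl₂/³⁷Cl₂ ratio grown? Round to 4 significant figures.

27.91

Overall factor = α^120 with α = √(73.93/69.94), i.e. (73.93/69.94)^(120/2).
= 1.05705^60 = 27.91.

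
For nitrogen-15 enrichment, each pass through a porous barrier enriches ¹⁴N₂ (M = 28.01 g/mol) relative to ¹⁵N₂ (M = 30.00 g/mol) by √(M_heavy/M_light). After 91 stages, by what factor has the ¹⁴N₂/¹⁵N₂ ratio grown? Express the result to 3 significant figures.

22.7

Overall factor = α^91 with α = √(30.00/28.01), i.e. (30.00/28.01)^(91/2).
= 1.07105^(91/2) = 22.7.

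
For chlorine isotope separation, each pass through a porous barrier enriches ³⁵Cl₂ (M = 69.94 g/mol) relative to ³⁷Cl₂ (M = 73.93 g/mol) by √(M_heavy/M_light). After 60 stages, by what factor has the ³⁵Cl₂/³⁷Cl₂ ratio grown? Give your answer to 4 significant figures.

Overall factor = α^60 with α = √(73.93/69.94), i.e. (73.93/69.94)^(60/2).
= 1.05705^30 = 5.283.

5.283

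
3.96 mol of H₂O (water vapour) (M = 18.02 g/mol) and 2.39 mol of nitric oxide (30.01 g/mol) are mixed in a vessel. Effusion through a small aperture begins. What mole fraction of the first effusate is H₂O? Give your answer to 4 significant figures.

0.6813

The effusion rate of species i is ∝ p_i/√M_i ∝ n_i/√M_i.
x_H₂O(eff) = (n_H₂O/√M_H₂O) / (n_H₂O/√M_H₂O + n_NO/√M_NO)
= (3.96/√18.02) / (3.96/√18.02 + 2.39/√30.01) = 0.9329/(0.9329 + 0.4363) = 0.6813.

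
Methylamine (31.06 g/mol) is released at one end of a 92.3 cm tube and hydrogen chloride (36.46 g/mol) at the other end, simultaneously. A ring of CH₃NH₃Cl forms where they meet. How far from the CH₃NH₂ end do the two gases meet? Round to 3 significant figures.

In equal time, each gas travels a distance ∝ its rate ∝ 1/√M, so d_CH₃NH₂/d_HCl = √(M_HCl/M_CH₃NH₂) = √(36.46/31.06) = 1.083.
With d_CH₃NH₂ + d_HCl = 92.3 cm, d_HCl = 92.3/(1 + 1.083) = 44.30 cm.
d_CH₃NH₂ = 92.3 − 44.30 = 48.0 cm.

48.0 cm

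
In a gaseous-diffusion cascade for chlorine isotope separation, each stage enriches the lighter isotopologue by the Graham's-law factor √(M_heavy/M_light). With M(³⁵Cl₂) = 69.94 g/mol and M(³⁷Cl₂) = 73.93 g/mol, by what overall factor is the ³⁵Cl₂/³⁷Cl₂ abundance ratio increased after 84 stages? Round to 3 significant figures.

10.3

The single-stage factor is √(M_heavy/M_light), so 84 stages give [√(73.93/69.94)]^84 = (73.93/69.94)^(84/2).
= 1.05705^42 = 10.3.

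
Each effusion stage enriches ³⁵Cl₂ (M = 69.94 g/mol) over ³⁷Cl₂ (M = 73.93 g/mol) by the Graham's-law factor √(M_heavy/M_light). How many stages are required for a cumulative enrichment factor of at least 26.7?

119

Single-stage factor α = √(73.93/69.94), so ln α = ½ ln(1.05705) = 0.02774.
Need α^N ≥ 26.7 ⇒ N ≥ ln(26.7) / ln α = 3.285 / 0.02774 = 118.41.
Minimum whole number of stages: N = 119.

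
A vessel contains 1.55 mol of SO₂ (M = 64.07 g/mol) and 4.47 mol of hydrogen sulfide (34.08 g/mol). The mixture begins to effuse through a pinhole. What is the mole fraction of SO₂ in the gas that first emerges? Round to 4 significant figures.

Rate_i ∝ x_i/√M_i (Graham's law weighted by mole fraction), so the effusate composition follows n_i/√M_i.
x_SO₂(eff) = (n_SO₂/√M_SO₂) / (n_SO₂/√M_SO₂ + n_H₂S/√M_H₂S)
= (1.55/√64.07) / (1.55/√64.07 + 4.47/√34.08) = 0.1936/(0.1936 + 0.7657) = 0.2019.

0.2019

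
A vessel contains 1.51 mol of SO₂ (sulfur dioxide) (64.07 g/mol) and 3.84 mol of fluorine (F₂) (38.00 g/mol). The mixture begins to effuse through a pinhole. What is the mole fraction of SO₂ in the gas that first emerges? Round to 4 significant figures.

Each component's effusion rate ∝ (its partial pressure)·(1/√M) ∝ n_i/√M_i.
Mole fraction of SO₂ in the effusate = (n_SO₂/√M_SO₂) / (n_SO₂/√M_SO₂ + n_F₂/√M_F₂)
= (1.51/√64.07) / (1.51/√64.07 + 3.84/√38.00) = 0.1886/(0.1886 + 0.6229) = 0.2324.

0.2324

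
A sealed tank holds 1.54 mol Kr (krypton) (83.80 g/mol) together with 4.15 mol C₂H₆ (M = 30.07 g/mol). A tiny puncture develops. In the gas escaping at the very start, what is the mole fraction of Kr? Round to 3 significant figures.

0.182

The effusion rate of species i is ∝ p_i/√M_i ∝ n_i/√M_i.
x_Kr(eff) = (n_Kr/√M_Kr) / (n_Kr/√M_Kr + n_C₂H₆/√M_C₂H₆)
= (1.54/√83.80) / (1.54/√83.80 + 4.15/√30.07) = 0.1682/(0.1682 + 0.7568) = 0.182.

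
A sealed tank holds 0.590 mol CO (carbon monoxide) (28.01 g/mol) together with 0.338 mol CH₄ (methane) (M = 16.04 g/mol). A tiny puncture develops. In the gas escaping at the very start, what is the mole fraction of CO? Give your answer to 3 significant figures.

The effusion rate of species i is ∝ p_i/√M_i ∝ n_i/√M_i.
Mole fraction of CO in the effusate = (n_CO/√M_CO) / (n_CO/√M_CO + n_CH₄/√M_CH₄)
= (0.590/√28.01) / (0.590/√28.01 + 0.338/√16.04) = 0.1115/(0.1115 + 0.08439) = 0.569.

0.569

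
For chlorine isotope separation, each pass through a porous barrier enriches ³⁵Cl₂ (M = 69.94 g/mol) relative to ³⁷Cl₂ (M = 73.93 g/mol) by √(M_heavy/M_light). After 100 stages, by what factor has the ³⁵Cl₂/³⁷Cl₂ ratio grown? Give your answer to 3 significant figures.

16.0

Overall factor = α^100 with α = √(73.93/69.94), i.e. (73.93/69.94)^(100/2).
= 1.05705^50 = 16.0.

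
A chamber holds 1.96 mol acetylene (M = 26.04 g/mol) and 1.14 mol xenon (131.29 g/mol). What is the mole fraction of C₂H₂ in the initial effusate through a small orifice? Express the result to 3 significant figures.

The effusion rate of species i is ∝ p_i/√M_i ∝ n_i/√M_i.
x_C₂H₂(eff) = (n_C₂H₂/√M_C₂H₂) / (n_C₂H₂/√M_C₂H₂ + n_Xe/√M_Xe)
= (1.96/√26.04) / (1.96/√26.04 + 1.14/√131.29) = 0.3841/(0.3841 + 0.09949) = 0.794.

0.794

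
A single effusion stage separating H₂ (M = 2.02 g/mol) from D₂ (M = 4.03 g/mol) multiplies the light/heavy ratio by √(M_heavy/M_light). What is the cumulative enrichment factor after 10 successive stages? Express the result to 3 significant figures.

31.6

After 10 stages the ratio has grown by (√(4.03/2.02))^10 = (4.03/2.02)^(10/2).
= 1.99505^5 = 31.6.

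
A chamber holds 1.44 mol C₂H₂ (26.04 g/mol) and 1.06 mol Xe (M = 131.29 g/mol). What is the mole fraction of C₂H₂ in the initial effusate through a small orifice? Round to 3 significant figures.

The effusion rate of species i is ∝ p_i/√M_i ∝ n_i/√M_i.
So x_C₂H₂ in the escaping gas = (n_C₂H₂/√M_C₂H₂) / Σ(n_i/√M_i)
= (1.44/√26.04) / (1.44/√26.04 + 1.06/√131.29) = 0.2822/(0.2822 + 0.09251) = 0.753.

0.753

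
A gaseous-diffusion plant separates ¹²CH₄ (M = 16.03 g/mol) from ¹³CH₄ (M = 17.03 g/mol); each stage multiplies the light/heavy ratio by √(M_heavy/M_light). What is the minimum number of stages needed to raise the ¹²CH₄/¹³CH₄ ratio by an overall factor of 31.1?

114

Per stage α = (17.03/16.03)^(1/2) = 1.06238^0.5, giving ln α = 0.03026.
Need α^N ≥ 31.1 ⇒ N ≥ ln(31.1) / ln α = 3.437 / 0.03026 = 113.60.
Minimum whole number of stages: N = 114.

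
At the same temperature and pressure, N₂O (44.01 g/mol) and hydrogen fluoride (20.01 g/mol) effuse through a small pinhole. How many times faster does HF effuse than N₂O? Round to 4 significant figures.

1.483

Since effusion rate ∝ 1/√M, rate_HF/rate_N₂O = √(M_N₂O/M_HF) = √(44.01/20.01) = √2.199 = 1.483.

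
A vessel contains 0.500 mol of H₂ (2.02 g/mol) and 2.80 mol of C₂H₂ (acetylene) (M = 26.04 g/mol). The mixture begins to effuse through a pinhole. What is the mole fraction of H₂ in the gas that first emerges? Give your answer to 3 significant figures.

Rate_i ∝ x_i/√M_i (Graham's law weighted by mole fraction), so the effusate composition follows n_i/√M_i.
So x_H₂ in the escaping gas = (n_H₂/√M_H₂) / Σ(n_i/√M_i)
= (0.500/√2.02) / (0.500/√2.02 + 2.80/√26.04) = 0.3518/(0.3518 + 0.5487) = 0.391.

0.391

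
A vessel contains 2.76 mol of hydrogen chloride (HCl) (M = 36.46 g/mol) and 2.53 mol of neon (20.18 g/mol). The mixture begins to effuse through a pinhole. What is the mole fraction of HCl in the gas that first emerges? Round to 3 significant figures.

0.448

Rate_i ∝ x_i/√M_i (Graham's law weighted by mole fraction), so the effusate composition follows n_i/√M_i.
x_HCl(eff) = (n_HCl/√M_HCl) / (n_HCl/√M_HCl + n_Ne/√M_Ne)
= (2.76/√36.46) / (2.76/√36.46 + 2.53/√20.18) = 0.4571/(0.4571 + 0.5632) = 0.448.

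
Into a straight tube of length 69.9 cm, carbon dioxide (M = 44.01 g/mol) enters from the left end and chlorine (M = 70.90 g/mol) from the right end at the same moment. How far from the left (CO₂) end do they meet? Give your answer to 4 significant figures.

39.10 cm

In equal time, each gas travels a distance ∝ its rate ∝ 1/√M, so d_CO₂/d_Cl₂ = √(M_Cl₂/M_CO₂) = √(70.90/44.01) = 1.269.
With d_CO₂ + d_Cl₂ = 69.9 cm, d_Cl₂ = 69.9/(1 + 1.269) = 30.80 cm.
d_CO₂ = 69.9 − 30.80 = 39.10 cm.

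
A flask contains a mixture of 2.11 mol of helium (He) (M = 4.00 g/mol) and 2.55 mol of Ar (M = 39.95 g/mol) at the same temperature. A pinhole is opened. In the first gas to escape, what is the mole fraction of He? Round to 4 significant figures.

Rate_i ∝ x_i/√M_i (Graham's law weighted by mole fraction), so the effusate composition follows n_i/√M_i.
So x_He in the escaping gas = (n_He/√M_He) / Σ(n_i/√M_i)
= (2.11/√4.00) / (2.11/√4.00 + 2.55/√39.95) = 1.055/(1.055 + 0.4034) = 0.7234.

0.7234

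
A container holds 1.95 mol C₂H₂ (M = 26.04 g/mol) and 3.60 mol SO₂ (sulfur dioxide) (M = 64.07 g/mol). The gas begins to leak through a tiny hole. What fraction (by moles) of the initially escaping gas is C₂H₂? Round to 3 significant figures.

Each component's effusion rate ∝ (its partial pressure)·(1/√M) ∝ n_i/√M_i.
So x_C₂H₂ in the escaping gas = (n_C₂H₂/√M_C₂H₂) / Σ(n_i/√M_i)
= (1.95/√26.04) / (1.95/√26.04 + 3.60/√64.07) = 0.3821/(0.3821 + 0.4498) = 0.459.

0.459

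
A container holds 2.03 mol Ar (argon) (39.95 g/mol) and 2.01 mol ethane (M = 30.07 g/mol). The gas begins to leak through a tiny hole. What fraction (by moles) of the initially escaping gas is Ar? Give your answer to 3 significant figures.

The effusion rate of species i is ∝ p_i/√M_i ∝ n_i/√M_i.
So x_Ar in the escaping gas = (n_Ar/√M_Ar) / Σ(n_i/√M_i)
= (2.03/√39.95) / (2.03/√39.95 + 2.01/√30.07) = 0.3212/(0.3212 + 0.3665) = 0.467.

0.467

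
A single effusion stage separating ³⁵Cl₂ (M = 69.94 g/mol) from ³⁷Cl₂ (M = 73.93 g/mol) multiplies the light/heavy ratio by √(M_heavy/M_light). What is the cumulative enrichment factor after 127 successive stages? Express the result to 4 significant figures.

33.89

Overall factor = α^127 with α = √(73.93/69.94), i.e. (73.93/69.94)^(127/2).
= 1.05705^(127/2) = 33.89.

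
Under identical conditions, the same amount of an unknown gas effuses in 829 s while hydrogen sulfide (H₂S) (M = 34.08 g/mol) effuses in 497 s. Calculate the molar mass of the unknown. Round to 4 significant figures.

By Graham's law, t_X/t_H₂S = √(M_X/M_H₂S).
829/497 = 1.668 = √(M_X/34.08)
M_X = 34.08 × 1.668² = 34.08 × 2.782 = 94.82 g/mol

94.82 g/mol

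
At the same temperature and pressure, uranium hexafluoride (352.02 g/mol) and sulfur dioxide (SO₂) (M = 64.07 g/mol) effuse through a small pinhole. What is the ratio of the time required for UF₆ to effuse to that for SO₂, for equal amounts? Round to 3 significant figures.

From Graham's law, t_UF₆/t_SO₂ = √(M_UF₆/M_SO₂) = √(352.02/64.07) = √5.494 = 2.34.

2.34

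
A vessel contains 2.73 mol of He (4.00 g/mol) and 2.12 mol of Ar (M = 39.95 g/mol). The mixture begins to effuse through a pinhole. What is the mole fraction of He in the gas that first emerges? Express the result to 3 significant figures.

0.803

Effusion rate of each component ∝ n_i/√M_i (partial pressure × 1/√M).
So x_He in the escaping gas = (n_He/√M_He) / Σ(n_i/√M_i)
= (2.73/√4.00) / (2.73/√4.00 + 2.12/√39.95) = 1.365/(1.365 + 0.3354) = 0.803.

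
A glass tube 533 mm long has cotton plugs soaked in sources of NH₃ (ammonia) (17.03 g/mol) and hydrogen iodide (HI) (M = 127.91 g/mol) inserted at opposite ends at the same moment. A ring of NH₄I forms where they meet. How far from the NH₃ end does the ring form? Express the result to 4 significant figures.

Distances travelled in equal time are proportional to diffusion rates, so d_NH₃/d_HI = √(M_HI/M_NH₃) = √(127.91/17.03) = 2.741.
With d_NH₃ + d_HI = 533 mm, d_HI = 533/(1 + 2.741) = 142.5 mm.
d_NH₃ = 533 − 142.5 = 390.5 mm.

390.5 mm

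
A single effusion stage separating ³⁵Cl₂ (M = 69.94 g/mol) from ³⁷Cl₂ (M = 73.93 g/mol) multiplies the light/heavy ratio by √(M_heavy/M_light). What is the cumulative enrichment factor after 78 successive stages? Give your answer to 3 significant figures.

8.70

After 78 stages the ratio has grown by (√(73.93/69.94))^78 = (73.93/69.94)^(78/2).
= 1.05705^39 = 8.70.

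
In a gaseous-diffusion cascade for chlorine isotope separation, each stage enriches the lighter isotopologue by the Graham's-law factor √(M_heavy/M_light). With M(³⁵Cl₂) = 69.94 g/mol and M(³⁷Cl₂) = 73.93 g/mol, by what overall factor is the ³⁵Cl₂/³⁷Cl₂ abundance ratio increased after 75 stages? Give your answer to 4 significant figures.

Each stage multiplies the ratio by α = √(73.93/69.94), so after 75 stages the overall factor is α^75 = (73.93/69.94)^(75/2).
= 1.05705^(75/2) = 8.009.

8.009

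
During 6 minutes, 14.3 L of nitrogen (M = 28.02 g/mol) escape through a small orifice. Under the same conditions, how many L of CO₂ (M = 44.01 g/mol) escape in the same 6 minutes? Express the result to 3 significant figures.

11.4 L

Using Graham's law: rate_CO₂/rate_N₂ = √(M_N₂/M_CO₂) = √(28.02/44.01) = √0.6367 = 0.7979.
So the volume for CO₂ is 14.3 × 0.7979 = 11.4 L.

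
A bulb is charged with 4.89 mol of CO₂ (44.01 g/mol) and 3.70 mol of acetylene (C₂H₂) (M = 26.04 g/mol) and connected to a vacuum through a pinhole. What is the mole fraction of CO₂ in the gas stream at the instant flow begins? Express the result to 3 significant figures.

Effusion rate of each component ∝ n_i/√M_i (partial pressure × 1/√M).
Mole fraction of CO₂ in the effusate = (n_CO₂/√M_CO₂) / (n_CO₂/√M_CO₂ + n_C₂H₂/√M_C₂H₂)
= (4.89/√44.01) / (4.89/√44.01 + 3.70/√26.04) = 0.7371/(0.7371 + 0.7251) = 0.504.

0.504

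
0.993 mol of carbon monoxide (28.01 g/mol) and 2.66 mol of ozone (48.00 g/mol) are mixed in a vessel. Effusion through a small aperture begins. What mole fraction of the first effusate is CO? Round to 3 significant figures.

Effusion rate of each component ∝ n_i/√M_i (partial pressure × 1/√M).
x_CO(eff) = (n_CO/√M_CO) / (n_CO/√M_CO + n_O₃/√M_O₃)
= (0.993/√28.01) / (0.993/√28.01 + 2.66/√48.00) = 0.1876/(0.1876 + 0.3839) = 0.328.

0.328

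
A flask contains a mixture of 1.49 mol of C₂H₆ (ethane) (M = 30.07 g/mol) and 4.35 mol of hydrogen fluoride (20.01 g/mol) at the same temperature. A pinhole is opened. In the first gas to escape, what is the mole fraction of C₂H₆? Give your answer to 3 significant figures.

Effusion rate of each component ∝ n_i/√M_i (partial pressure × 1/√M).
Mole fraction of C₂H₆ in the effusate = (n_C₂H₆/√M_C₂H₆) / (n_C₂H₆/√M_C₂H₆ + n_HF/√M_HF)
= (1.49/√30.07) / (1.49/√30.07 + 4.35/√20.01) = 0.2717/(0.2717 + 0.9724) = 0.218.

0.218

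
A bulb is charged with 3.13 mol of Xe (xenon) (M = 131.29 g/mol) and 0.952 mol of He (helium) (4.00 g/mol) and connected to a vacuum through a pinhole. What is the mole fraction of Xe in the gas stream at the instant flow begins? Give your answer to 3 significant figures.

Rate_i ∝ x_i/√M_i (Graham's law weighted by mole fraction), so the effusate composition follows n_i/√M_i.
Mole fraction of Xe in the effusate = (n_Xe/√M_Xe) / (n_Xe/√M_Xe + n_He/√M_He)
= (3.13/√131.29) / (3.13/√131.29 + 0.952/√4.00) = 0.2732/(0.2732 + 0.4760) = 0.365.

0.365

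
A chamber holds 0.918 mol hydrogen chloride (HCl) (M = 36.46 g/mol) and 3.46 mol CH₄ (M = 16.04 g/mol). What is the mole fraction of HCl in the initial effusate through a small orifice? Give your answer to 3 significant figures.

Rate_i ∝ x_i/√M_i (Graham's law weighted by mole fraction), so the effusate composition follows n_i/√M_i.
So x_HCl in the escaping gas = (n_HCl/√M_HCl) / Σ(n_i/√M_i)
= (0.918/√36.46) / (0.918/√36.46 + 3.46/√16.04) = 0.1520/(0.1520 + 0.8639) = 0.150.

0.150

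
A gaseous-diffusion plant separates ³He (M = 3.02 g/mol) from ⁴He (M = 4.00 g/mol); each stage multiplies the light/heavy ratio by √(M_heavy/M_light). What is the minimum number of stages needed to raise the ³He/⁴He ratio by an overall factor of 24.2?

Per stage α = (4.00/3.02)^(1/2) = 1.32450^0.5, giving ln α = 0.1405.
Need α^N ≥ 24.2 ⇒ N ≥ ln(24.2) / ln α = 3.186 / 0.1405 = 22.68.
Rounding up, N = 23 stages.

23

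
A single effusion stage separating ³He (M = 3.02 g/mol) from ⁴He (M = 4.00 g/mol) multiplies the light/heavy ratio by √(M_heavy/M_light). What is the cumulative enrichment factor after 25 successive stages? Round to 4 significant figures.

33.55

Overall factor = α^25 with α = √(4.00/3.02), i.e. (4.00/3.02)^(25/2).
= 1.32450^(25/2) = 33.55.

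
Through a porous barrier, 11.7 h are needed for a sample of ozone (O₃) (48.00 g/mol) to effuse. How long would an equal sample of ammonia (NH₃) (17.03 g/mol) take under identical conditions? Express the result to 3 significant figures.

6.97 h

Using Graham's law: t_NH₃/t_O₃ = √(M_NH₃/M_O₃) = √(17.03/48.00) = √0.3548 = 0.5956.
So the time for NH₃ is 11.7 × 0.5956 = 6.97 h.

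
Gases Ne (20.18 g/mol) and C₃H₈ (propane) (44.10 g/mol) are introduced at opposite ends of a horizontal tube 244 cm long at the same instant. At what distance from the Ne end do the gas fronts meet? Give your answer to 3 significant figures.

In equal time, each gas travels a distance ∝ its rate ∝ 1/√M, so d_Ne/d_C₃H₈ = √(M_C₃H₈/M_Ne) = √(44.10/20.18) = 1.478.
With d_Ne + d_C₃H₈ = 244 cm, d_C₃H₈ = 244/(1 + 1.478) = 98.46 cm.
d_Ne = 244 − 98.46 = 146 cm.

146 cm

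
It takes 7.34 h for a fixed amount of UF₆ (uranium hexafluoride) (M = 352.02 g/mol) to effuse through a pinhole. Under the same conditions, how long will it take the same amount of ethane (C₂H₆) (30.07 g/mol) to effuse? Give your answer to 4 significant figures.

2.145 h

Using Graham's law: t_C₂H₆/t_UF₆ = √(M_C₂H₆/M_UF₆) = √(30.07/352.02) = √0.08542 = 0.2923.
So the time for C₂H₆ is 7.34 × 0.2923 = 2.145 h.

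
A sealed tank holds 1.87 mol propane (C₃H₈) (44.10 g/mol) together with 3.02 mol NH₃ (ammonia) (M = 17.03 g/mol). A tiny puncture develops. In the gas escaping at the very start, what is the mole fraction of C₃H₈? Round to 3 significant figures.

The effusion rate of species i is ∝ p_i/√M_i ∝ n_i/√M_i.
x_C₃H₈(eff) = (n_C₃H₈/√M_C₃H₈) / (n_C₃H₈/√M_C₃H₈ + n_NH₃/√M_NH₃)
= (1.87/√44.10) / (1.87/√44.10 + 3.02/√17.03) = 0.2816/(0.2816 + 0.7318) = 0.278.

0.278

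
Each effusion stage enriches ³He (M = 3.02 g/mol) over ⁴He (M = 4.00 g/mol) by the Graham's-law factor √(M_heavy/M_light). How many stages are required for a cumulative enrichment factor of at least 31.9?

25

Single-stage factor α = √(4.00/3.02), so ln α = ½ ln(1.32450) = 0.1405.
Need α^N ≥ 31.9 ⇒ N ≥ ln(31.9) / ln α = 3.463 / 0.1405 = 24.64.
Rounding up, N = 25 stages.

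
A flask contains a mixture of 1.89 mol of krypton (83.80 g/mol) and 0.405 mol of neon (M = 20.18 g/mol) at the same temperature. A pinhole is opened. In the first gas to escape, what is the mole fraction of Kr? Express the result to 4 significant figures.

0.6961

Effusion rate of each component ∝ n_i/√M_i (partial pressure × 1/√M).
So x_Kr in the escaping gas = (n_Kr/√M_Kr) / Σ(n_i/√M_i)
= (1.89/√83.80) / (1.89/√83.80 + 0.405/√20.18) = 0.2065/(0.2065 + 0.09016) = 0.6961.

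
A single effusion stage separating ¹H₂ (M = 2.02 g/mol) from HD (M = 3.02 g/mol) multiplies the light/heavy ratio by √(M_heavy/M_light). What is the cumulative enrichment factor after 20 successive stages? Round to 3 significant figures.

55.8

The single-stage factor is √(M_heavy/M_light), so 20 stages give [√(3.02/2.02)]^20 = (3.02/2.02)^(20/2).
= 1.49505^10 = 55.8.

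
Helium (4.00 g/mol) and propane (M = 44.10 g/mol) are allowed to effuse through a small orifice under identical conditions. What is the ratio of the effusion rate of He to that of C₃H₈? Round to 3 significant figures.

3.32

Graham's law gives rate_He/rate_C₃H₈ = √(M_C₃H₈/M_He) = √(44.10/4.00) = √11.03 = 3.32.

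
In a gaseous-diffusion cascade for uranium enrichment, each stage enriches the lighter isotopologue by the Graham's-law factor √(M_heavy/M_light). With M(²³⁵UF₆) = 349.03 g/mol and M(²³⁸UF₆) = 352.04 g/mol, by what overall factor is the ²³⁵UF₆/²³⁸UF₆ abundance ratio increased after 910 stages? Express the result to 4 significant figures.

49.75

Each stage multiplies the ratio by α = √(352.04/349.03), so after 910 stages the overall factor is α^910 = (352.04/349.03)^(910/2).
= 1.00862^455 = 49.75.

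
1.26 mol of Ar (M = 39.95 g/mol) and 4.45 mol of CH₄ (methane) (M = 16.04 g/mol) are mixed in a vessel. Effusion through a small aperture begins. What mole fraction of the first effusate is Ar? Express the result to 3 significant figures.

0.152

Rate_i ∝ x_i/√M_i (Graham's law weighted by mole fraction), so the effusate composition follows n_i/√M_i.
Mole fraction of Ar in the effusate = (n_Ar/√M_Ar) / (n_Ar/√M_Ar + n_CH₄/√M_CH₄)
= (1.26/√39.95) / (1.26/√39.95 + 4.45/√16.04) = 0.1993/(0.1993 + 1.111) = 0.152.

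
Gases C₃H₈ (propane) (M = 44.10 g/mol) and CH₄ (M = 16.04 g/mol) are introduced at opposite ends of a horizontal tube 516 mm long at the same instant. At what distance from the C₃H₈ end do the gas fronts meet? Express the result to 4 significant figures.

194.1 mm

In equal time, each gas travels a distance ∝ its rate ∝ 1/√M, so d_C₃H₈/d_CH₄ = √(M_CH₄/M_C₃H₈) = √(16.04/44.10) = 0.6031.
With d_C₃H₈ + d_CH₄ = 516 mm, d_CH₄ = 516/(1 + 0.6031) = 321.9 mm.
d_C₃H₈ = 516 − 321.9 = 194.1 mm.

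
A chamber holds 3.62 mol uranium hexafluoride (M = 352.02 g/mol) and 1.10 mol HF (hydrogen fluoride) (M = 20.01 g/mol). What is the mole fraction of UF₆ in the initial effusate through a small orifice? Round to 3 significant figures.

Rate_i ∝ x_i/√M_i (Graham's law weighted by mole fraction), so the effusate composition follows n_i/√M_i.
Mole fraction of UF₆ in the effusate = (n_UF₆/√M_UF₆) / (n_UF₆/√M_UF₆ + n_HF/√M_HF)
= (3.62/√352.02) / (3.62/√352.02 + 1.10/√20.01) = 0.1929/(0.1929 + 0.2459) = 0.440.

0.440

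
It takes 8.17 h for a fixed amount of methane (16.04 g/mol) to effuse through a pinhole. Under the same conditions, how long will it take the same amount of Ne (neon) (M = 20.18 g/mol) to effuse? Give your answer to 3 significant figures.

Using Graham's law: t_Ne/t_CH₄ = √(M_Ne/M_CH₄) = √(20.18/16.04) = √1.258 = 1.122.
So the time for Ne is 8.17 × 1.122 = 9.16 h.

9.16 h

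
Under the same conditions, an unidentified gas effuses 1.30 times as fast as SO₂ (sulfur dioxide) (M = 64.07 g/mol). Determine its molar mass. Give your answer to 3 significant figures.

37.9 g/mol

By Graham's law, rate_X/rate_SO₂ = √(M_SO₂/M_X).
1.30 = √(64.07/M_X)
M_X = 64.07 / 1.30² = 64.07 / 1.690 = 37.9 g/mol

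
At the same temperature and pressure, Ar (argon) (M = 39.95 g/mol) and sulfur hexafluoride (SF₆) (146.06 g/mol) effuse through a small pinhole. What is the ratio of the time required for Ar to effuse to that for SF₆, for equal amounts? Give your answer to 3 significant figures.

0.523

From Graham's law, t_Ar/t_SF₆ = √(M_Ar/M_SF₆) = √(39.95/146.06) = √0.2735 = 0.523.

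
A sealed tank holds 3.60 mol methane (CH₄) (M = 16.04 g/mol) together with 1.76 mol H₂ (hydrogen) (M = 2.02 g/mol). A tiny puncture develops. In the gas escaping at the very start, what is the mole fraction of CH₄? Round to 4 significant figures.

0.4206

Rate_i ∝ x_i/√M_i (Graham's law weighted by mole fraction), so the effusate composition follows n_i/√M_i.
x_CH₄(eff) = (n_CH₄/√M_CH₄) / (n_CH₄/√M_CH₄ + n_H₂/√M_H₂)
= (3.60/√16.04) / (3.60/√16.04 + 1.76/√2.02) = 0.8989/(0.8989 + 1.238) = 0.4206.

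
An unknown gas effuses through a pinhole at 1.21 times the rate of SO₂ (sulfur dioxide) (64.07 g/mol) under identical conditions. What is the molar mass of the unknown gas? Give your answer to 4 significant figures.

43.76 g/mol

From Graham's law, rate_X/rate_SO₂ = √(M_SO₂/M_X).
1.21 = √(64.07/M_X)
M_X = 64.07 / 1.21² = 64.07 / 1.464 = 43.76 g/mol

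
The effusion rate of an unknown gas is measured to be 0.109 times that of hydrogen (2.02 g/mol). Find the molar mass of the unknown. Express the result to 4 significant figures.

From Graham's law, rate_X/rate_H₂ = √(M_H₂/M_X).
0.109 = √(2.02/M_X)
M_X = 2.02 / 0.109² = 2.02 / 0.01188 = 170.0 g/mol

170.0 g/mol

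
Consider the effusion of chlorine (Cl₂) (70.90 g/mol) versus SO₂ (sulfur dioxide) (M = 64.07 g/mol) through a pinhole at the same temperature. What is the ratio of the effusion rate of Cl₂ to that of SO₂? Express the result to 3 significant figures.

Graham's law gives rate_Cl₂/rate_SO₂ = √(M_SO₂/M_Cl₂) = √(64.07/70.90) = √0.9037 = 0.951.

0.951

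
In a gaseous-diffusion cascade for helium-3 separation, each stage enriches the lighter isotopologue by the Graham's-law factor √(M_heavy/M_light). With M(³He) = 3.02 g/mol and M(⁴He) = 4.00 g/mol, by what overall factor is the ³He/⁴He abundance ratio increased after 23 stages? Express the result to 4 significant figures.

25.33

Each stage multiplies the ratio by α = √(4.00/3.02), so after 23 stages the overall factor is α^23 = (4.00/3.02)^(23/2).
= 1.32450^(23/2) = 25.33.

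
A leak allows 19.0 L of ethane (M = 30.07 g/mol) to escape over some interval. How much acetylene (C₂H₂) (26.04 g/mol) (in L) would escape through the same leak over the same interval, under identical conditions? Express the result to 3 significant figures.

Graham's law gives rate_C₂H₂/rate_C₂H₆ = √(M_C₂H₆/M_C₂H₂) = √(30.07/26.04) = √1.155 = 1.075.
So the volume for C₂H₂ is 19.0 × 1.075 = 20.4 L.

20.4 L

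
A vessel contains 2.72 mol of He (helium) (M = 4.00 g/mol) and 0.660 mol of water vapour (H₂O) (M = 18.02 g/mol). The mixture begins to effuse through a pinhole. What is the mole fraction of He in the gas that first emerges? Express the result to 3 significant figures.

0.897

Effusion rate of each component ∝ n_i/√M_i (partial pressure × 1/√M).
Mole fraction of He in the effusate = (n_He/√M_He) / (n_He/√M_He + n_H₂O/√M_H₂O)
= (2.72/√4.00) / (2.72/√4.00 + 0.660/√18.02) = 1.360/(1.360 + 0.1555) = 0.897.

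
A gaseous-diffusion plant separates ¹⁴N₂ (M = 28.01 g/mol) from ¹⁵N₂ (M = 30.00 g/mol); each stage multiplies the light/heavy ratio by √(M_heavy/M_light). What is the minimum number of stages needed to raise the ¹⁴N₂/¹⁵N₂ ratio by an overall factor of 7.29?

With α = √(30.00/28.01) per stage, ln α = ½ ln(1.07105) = 0.03432.
Need α^N ≥ 7.29 ⇒ N ≥ ln(7.29) / ln α = 1.987 / 0.03432 = 57.89.
Rounding up, N = 58 stages.

58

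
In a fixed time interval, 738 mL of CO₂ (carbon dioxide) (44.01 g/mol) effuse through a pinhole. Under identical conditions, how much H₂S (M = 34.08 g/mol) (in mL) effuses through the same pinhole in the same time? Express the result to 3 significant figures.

839 mL

Graham's law gives rate_H₂S/rate_CO₂ = √(M_CO₂/M_H₂S) = √(44.01/34.08) = √1.291 = 1.136.
So the volume for H₂S is 738 × 1.136 = 839 mL.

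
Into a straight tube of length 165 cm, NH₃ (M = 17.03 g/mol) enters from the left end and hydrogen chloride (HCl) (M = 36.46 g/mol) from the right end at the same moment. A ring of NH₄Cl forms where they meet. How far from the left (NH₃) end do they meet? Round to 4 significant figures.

Distances travelled in equal time are proportional to diffusion rates, so d_NH₃/d_HCl = √(M_HCl/M_NH₃) = √(36.46/17.03) = 1.463.
With d_NH₃ + d_HCl = 165 cm, d_HCl = 165/(1 + 1.463) = 66.99 cm.
d_NH₃ = 165 − 66.99 = 98.01 cm.

98.01 cm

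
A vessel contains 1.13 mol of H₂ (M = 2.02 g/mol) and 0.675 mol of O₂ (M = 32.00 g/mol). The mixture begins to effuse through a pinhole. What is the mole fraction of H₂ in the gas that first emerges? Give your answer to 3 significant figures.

0.870

Rate_i ∝ x_i/√M_i (Graham's law weighted by mole fraction), so the effusate composition follows n_i/√M_i.
So x_H₂ in the escaping gas = (n_H₂/√M_H₂) / Σ(n_i/√M_i)
= (1.13/√2.02) / (1.13/√2.02 + 0.675/√32.00) = 0.7951/(0.7951 + 0.1193) = 0.870.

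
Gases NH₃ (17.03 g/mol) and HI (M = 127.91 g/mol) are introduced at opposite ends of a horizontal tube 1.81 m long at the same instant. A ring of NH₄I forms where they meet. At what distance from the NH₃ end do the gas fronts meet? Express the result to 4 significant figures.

The fronts meet when d_NH₃ + d_HI = L with d_NH₃/d_HI = √(M_HI/M_NH₃) (Graham's law). Here √(M_HI/M_NH₃) = √(127.91/17.03) = 2.741.
With d_NH₃ + d_HI = 1.81 m, d_HI = 1.81/(1 + 2.741) = 0.4839 m.
d_NH₃ = 1.81 − 0.4839 = 1.326 m.

1.326 m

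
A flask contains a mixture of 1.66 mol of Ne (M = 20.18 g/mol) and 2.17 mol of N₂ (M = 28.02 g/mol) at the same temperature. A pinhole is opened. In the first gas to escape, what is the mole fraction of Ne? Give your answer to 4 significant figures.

0.4741

Each component's effusion rate ∝ (its partial pressure)·(1/√M) ∝ n_i/√M_i.
x_Ne(eff) = (n_Ne/√M_Ne) / (n_Ne/√M_Ne + n_N₂/√M_N₂)
= (1.66/√20.18) / (1.66/√20.18 + 2.17/√28.02) = 0.3695/(0.3695 + 0.4099) = 0.4741.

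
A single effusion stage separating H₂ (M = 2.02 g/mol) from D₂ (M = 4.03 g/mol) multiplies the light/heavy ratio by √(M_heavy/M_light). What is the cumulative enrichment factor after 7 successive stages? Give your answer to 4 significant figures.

11.22

After 7 stages the ratio has grown by (√(4.03/2.02))^7 = (4.03/2.02)^(7/2).
= 1.99505^(7/2) = 11.22.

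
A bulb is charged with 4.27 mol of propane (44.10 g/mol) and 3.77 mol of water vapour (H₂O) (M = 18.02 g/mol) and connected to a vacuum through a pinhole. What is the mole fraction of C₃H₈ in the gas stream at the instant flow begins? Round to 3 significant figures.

Rate_i ∝ x_i/√M_i (Graham's law weighted by mole fraction), so the effusate composition follows n_i/√M_i.
So x_C₃H₈ in the escaping gas = (n_C₃H₈/√M_C₃H₈) / Σ(n_i/√M_i)
= (4.27/√44.10) / (4.27/√44.10 + 3.77/√18.02) = 0.6430/(0.6430 + 0.8881) = 0.420.

0.420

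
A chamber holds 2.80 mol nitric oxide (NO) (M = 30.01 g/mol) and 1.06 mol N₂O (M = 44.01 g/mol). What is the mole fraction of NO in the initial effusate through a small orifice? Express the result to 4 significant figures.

Effusion rate of each component ∝ n_i/√M_i (partial pressure × 1/√M).
So x_NO in the escaping gas = (n_NO/√M_NO) / Σ(n_i/√M_i)
= (2.80/√30.01) / (2.80/√30.01 + 1.06/√44.01) = 0.5111/(0.5111 + 0.1598) = 0.7618.

0.7618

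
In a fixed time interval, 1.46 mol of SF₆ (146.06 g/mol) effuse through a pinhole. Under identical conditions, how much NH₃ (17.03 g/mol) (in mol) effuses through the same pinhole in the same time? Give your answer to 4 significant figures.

Since effusion rate ∝ 1/√M, rate_NH₃/rate_SF₆ = √(M_SF₆/M_NH₃) = √(146.06/17.03) = √8.577 = 2.929.
So the amount for NH₃ is 1.46 × 2.929 = 4.276 mol.

4.276 mol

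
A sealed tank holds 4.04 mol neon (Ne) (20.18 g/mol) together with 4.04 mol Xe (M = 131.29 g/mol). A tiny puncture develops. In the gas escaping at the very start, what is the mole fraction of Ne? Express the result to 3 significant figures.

Rate_i ∝ x_i/√M_i (Graham's law weighted by mole fraction), so the effusate composition follows n_i/√M_i.
Mole fraction of Ne in the effusate = (n_Ne/√M_Ne) / (n_Ne/√M_Ne + n_Xe/√M_Xe)
= (4.04/√20.18) / (4.04/√20.18 + 4.04/√131.29) = 0.8993/(0.8993 + 0.3526) = 0.718.

0.718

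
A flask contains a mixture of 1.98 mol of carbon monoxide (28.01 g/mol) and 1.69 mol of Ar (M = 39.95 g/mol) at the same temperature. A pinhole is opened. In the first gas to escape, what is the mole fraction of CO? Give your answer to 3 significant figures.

Each component's effusion rate ∝ (its partial pressure)·(1/√M) ∝ n_i/√M_i.
x_CO(eff) = (n_CO/√M_CO) / (n_CO/√M_CO + n_Ar/√M_Ar)
= (1.98/√28.01) / (1.98/√28.01 + 1.69/√39.95) = 0.3741/(0.3741 + 0.2674) = 0.583.

0.583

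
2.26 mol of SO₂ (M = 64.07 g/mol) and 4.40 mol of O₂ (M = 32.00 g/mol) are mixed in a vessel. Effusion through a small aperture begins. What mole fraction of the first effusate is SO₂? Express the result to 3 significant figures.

The effusion rate of species i is ∝ p_i/√M_i ∝ n_i/√M_i.
So x_SO₂ in the escaping gas = (n_SO₂/√M_SO₂) / Σ(n_i/√M_i)
= (2.26/√64.07) / (2.26/√64.07 + 4.40/√32.00) = 0.2823/(0.2823 + 0.7778) = 0.266.

0.266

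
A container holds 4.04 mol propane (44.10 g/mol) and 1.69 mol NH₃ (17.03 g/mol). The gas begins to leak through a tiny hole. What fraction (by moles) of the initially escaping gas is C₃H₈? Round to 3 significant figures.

0.598

The effusion rate of species i is ∝ p_i/√M_i ∝ n_i/√M_i.
Mole fraction of C₃H₈ in the effusate = (n_C₃H₈/√M_C₃H₈) / (n_C₃H₈/√M_C₃H₈ + n_NH₃/√M_NH₃)
= (4.04/√44.10) / (4.04/√44.10 + 1.69/√17.03) = 0.6084/(0.6084 + 0.4095) = 0.598.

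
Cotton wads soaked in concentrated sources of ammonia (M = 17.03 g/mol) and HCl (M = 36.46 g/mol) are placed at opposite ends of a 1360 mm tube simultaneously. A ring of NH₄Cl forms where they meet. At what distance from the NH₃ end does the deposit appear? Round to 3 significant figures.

Distances travelled in equal time are proportional to diffusion rates, so d_NH₃/d_HCl = √(M_HCl/M_NH₃) = √(36.46/17.03) = 1.463.
With d_NH₃ + d_HCl = 1360 mm, d_HCl = 1360/(1 + 1.463) = 552.1 mm.
d_NH₃ = 1360 − 552.1 = 808 mm.

808 mm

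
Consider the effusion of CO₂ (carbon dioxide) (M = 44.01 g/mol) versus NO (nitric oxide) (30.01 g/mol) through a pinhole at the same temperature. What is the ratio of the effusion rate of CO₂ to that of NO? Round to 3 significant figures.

0.826

By Graham's law, rate_CO₂/rate_NO = √(M_NO/M_CO₂) = √(30.01/44.01) = √0.6819 = 0.826.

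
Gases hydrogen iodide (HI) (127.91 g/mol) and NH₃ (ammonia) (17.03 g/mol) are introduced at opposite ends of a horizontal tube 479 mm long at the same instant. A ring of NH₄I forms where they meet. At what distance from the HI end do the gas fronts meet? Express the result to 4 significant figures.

Distances travelled in equal time are proportional to diffusion rates, so d_HI/d_NH₃ = √(M_NH₃/M_HI) = √(17.03/127.91) = 0.3649.
With d_HI + d_NH₃ = 479 mm, d_NH₃ = 479/(1 + 0.3649) = 350.9 mm.
d_HI = 479 − 350.9 = 128.1 mm.

128.1 mm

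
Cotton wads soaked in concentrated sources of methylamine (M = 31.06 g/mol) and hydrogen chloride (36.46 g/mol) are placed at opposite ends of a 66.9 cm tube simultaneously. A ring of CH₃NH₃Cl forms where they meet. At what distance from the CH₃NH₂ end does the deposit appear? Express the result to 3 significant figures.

Graham's law gives d_CH₃NH₂/d_HCl = rate_CH₃NH₂/rate_HCl = √(M_HCl/M_CH₃NH₂) = √(36.46/31.06) = 1.083.
With d_CH₃NH₂ + d_HCl = 66.9 cm, d_HCl = 66.9/(1 + 1.083) = 32.11 cm.
d_CH₃NH₂ = 66.9 − 32.11 = 34.8 cm.

34.8 cm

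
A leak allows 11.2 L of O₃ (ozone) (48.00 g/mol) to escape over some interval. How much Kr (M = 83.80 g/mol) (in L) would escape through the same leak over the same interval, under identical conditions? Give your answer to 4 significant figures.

Since effusion rate ∝ 1/√M, rate_Kr/rate_O₃ = √(M_O₃/M_Kr) = √(48.00/83.80) = √0.5728 = 0.7568.
So the volume for Kr is 11.2 × 0.7568 = 8.477 L.

8.477 L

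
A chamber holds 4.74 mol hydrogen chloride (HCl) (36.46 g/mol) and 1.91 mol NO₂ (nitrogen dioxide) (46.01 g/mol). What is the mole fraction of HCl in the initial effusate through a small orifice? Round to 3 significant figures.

The effusion rate of species i is ∝ p_i/√M_i ∝ n_i/√M_i.
x_HCl(eff) = (n_HCl/√M_HCl) / (n_HCl/√M_HCl + n_NO₂/√M_NO₂)
= (4.74/√36.46) / (4.74/√36.46 + 1.91/√46.01) = 0.7850/(0.7850 + 0.2816) = 0.736.

0.736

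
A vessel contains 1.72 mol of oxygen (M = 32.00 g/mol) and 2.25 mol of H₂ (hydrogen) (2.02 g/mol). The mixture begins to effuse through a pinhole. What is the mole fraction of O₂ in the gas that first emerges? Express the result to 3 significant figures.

0.161

Each component's effusion rate ∝ (its partial pressure)·(1/√M) ∝ n_i/√M_i.
Mole fraction of O₂ in the effusate = (n_O₂/√M_O₂) / (n_O₂/√M_O₂ + n_H₂/√M_H₂)
= (1.72/√32.00) / (1.72/√32.00 + 2.25/√2.02) = 0.3041/(0.3041 + 1.583) = 0.161.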